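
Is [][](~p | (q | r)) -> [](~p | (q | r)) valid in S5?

Valid

Tableau for the negation ~([][](~p | (q | r)) -> [](~p | (q | r))):
1. ~([][](~p | (q | r)) -> [](~p | (q | r))), w0
2. [][](~p | (q | r)), w0
3. ~[](~p | (q | r)), w0
4. [](~p | (q | r)), w0
5. ~p | (q | r), w0
6. q | r, w0
7. r, w0
8. ~(~p | (q | r)), w1
9. p, w1
10. ~(q | r), w1
11. ~q, w1
12. ~r, w1
13. [](~p | (q | r)), w1
14. ~p | (q | r), w1
15. q | r, w1
16. r, w1
Accessibility: w0Rw0, w0Rw1, w1Rw0, w1Rw1
Branch closes: r and ~r both at w1.
All branches of the negation close; one closing branch shown above.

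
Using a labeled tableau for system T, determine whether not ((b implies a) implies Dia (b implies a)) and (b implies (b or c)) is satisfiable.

No, unsatisfiable

1. not ((b implies a) implies Dia (b implies a)) and (b implies (b or c)), u
2. not ((b implies a) implies Dia (b implies a)), u
3. b implies (b or c), u
4. b implies a, u
5. not Dia (b implies a), u
6. not (b implies a), u
7. b, u
8. not a, u
9. b or c, u
10. a, u
Accessibility: uRu
Branch closes: a and not a both at u.
Every branch closes; the branch above is one of them.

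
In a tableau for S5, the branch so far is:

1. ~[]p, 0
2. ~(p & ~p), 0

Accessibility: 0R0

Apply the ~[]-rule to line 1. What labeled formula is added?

a fresh world 1 with 0R1, and ~p at 1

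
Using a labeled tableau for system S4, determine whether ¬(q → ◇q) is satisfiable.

1. ¬(q → ◇q), 0
2. q, 0
3. ¬◇q, 0
4. ¬q, 0
Accessibility: 0R0
Branch closes: q and ¬q both at 0.
(One branch shown.) All branches close.

Unsatisfiable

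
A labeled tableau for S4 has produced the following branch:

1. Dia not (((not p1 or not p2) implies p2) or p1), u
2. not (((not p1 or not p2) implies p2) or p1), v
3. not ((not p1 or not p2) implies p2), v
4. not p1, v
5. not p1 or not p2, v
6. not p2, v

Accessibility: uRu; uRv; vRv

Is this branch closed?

No atom appears with both signs at the same world.

Not closed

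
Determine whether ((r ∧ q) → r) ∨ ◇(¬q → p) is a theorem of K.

Tableau for the negation ¬(((r ∧ q) → r) ∨ ◇(¬q → p)):
1. ¬(((r ∧ q) → r) ∨ ◇(¬q → p)), w0
2. ¬((r ∧ q) → r), w0   [¬∨-rule on 1]
3. ¬◇(¬q → p), w0   [¬∨-rule on 1]
4. r ∧ q, w0   [¬→-rule on 2]
5. ¬r, w0   [¬→-rule on 2]
6. r, w0   [∧-rule on 4]
7. q, w0   [∧-rule on 4]
Branch closes: r and ¬r both at w0.
Every branch of the negation's tableau closes; the branch above is one of them.

Yes, valid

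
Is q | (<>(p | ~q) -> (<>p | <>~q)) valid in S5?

Tableau for the negation ~(q | (<>(p | ~q) -> (<>p | <>~q))):
1. ~(q | (<>(p | ~q) -> (<>p | <>~q))), w0
2. ~q, w0
3. ~(<>(p | ~q) -> (<>p | <>~q)), w0
4. <>(p | ~q), w0
5. ~(<>p | <>~q), w0
6. ~<>p, w0
7. ~<>~q, w0
8. ~p, w0
9. q, w0
Accessibility: w0Rw0
Branch closes: q and ~q both at w0.
All branches of the negation close; one closing branch shown above.

Valid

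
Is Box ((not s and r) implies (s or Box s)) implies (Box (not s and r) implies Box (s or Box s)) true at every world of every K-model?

Valid

Tableau for the negation not (Box ((not s and r) implies (s or Box s)) implies (Box (not s and r) implies Box (s or Box s))):
1. not (Box ((not s and r) implies (s or Box s)) implies (Box (not s and r) implies Box (s or Box s))), u
2. Box ((not s and r) implies (s or Box s)), u   [neg-implies-rule on 1]
3. not (Box (not s and r) implies Box (s or Box s)), u   [neg-implies-rule on 1]
4. Box (not s and r), u   [neg-implies-rule on 3]
5. not Box (s or Box s), u   [neg-implies-rule on 3]
6. not (s or Box s), v   [neg-Box-rule on 5: fresh world v, uRv]
7. not s, v   [neg-or-rule on 6]
8. not Box s, v   [neg-or-rule on 6]
9. (not s and r) implies (s or Box s), v   [Box-rule on 2 via uRv]
10. not s and r, v   [Box-rule on 4 via uRv]
11. r, v   [and-rule on 10]
12. s or Box s, v   [implies-rule on 9 (branches; this branch)]
13. Box s, v   [or-rule on 12 (branches; this branch)]
14. not s, w   [neg-Box-rule on 8: fresh world w, vRw]
15. s, w   [Box-rule on 13 via vRw]
Accessibility: uRv, vRw
Branch closes: s and not s both at w.
All branches of the negation close; one closing branch shown above.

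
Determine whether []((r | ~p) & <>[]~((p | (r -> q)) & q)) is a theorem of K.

Tableau for the negation ~[]((r | ~p) & <>[]~((p | (r -> q)) & q)):
1. ~[]((r | ~p) & <>[]~((p | (r -> q)) & q)), w0
2. ~((r | ~p) & <>[]~((p | (r -> q)) & q)), w1   [~[]-rule on 1: fresh world w1, w0Rw1]
3. ~<>[]~((p | (r -> q)) & q), w1   [~&-rule on 2 (branches; this branch)]
Accessibility: w0Rw1
The negation has an open branch (countermodel exists).

Invalid (countermodel exists)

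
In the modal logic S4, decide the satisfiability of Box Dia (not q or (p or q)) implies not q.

Satisfiable

1. Box Dia (not q or (p or q)) implies not q, u
2. not q, u
Accessibility: uRu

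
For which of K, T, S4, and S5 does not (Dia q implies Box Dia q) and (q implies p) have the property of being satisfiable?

K, T, S4

S4-tableau for the formula:
1. not (Dia q implies Box Dia q) and (q implies p), 0
2. not (Dia q implies Box Dia q), 0   [and-rule on 1]
3. q implies p, 0   [and-rule on 1]
4. Dia q, 0   [neg-implies-rule on 2]
5. not Box Dia q, 0   [neg-implies-rule on 2]
6. p, 0   [implies-rule on 3 (branches; this branch)]
7. q, 1   [Dia-rule on 4: fresh world 1, 0R1]
8. not Dia q, 2   [neg-Box-rule on 5: fresh world 2, 0R2]
9. not q, 2   [neg-Dia-rule on 8 via 2R2]
Accessibility: 0R0, 0R1, 0R2, 1R1, 2R2
Complete open branch: satisfiable in S4, hence also in K, T (this S4-model is also a K-model and a T-model).
S5-tableau for the formula:
1. not (Dia q implies Box Dia q) and (q implies p), 0
2. not (Dia q implies Box Dia q), 0   [and-rule on 1]
3. q implies p, 0   [and-rule on 1]
4. Dia q, 0   [neg-implies-rule on 2]
5. not Box Dia q, 0   [neg-implies-rule on 2]
6. p, 0   [implies-rule on 3 (branches; this branch)]
7. q, 1   [Dia-rule on 4: fresh world 1, 0R1]
8. not Dia q, 2   [neg-Box-rule on 5: fresh world 2, 0R2]
9. not q, 0   [neg-Dia-rule on 8 via 2R0]
10. not q, 1   [neg-Dia-rule on 8 via 2R1]
Accessibility: 0R0, 0R1, 0R2, 1R0, 1R1, 1R2, 2R0, 2R1, 2R2
Branch closes: q and not q both at 1.
Every branch closes (one shown): unsatisfiable in S5.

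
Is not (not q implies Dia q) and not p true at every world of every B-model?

Not valid

Tableau for the negation not (not (not q implies Dia q) and not p):
1. not (not (not q implies Dia q) and not p), u
2. p, u
Accessibility: uRu
The negation has an open branch (countermodel exists).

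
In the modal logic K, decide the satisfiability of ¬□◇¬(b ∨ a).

1. ¬□◇¬(b ∨ a), u
2. ¬◇¬(b ∨ a), v   [¬□-rule on 1: fresh world v, uRv]
Accessibility: uRv

Satisfiable (open branch found)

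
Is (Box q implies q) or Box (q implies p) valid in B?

Yes, valid

Tableau for the negation not ((Box q implies q) or Box (q implies p)):
1. not ((Box q implies q) or Box (q implies p)), 0
2. not (Box q implies q), 0
3. not Box (q implies p), 0
4. Box q, 0
5. not q, 0
6. q, 0
Accessibility: 0R0
Branch closes: q and not q both at 0.
All branches of the negation close; one closing branch shown above.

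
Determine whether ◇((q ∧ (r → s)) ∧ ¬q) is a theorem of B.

Tableau for the negation ¬◇((q ∧ (r → s)) ∧ ¬q):
1. ¬◇((q ∧ (r → s)) ∧ ¬q), w0
2. ¬((q ∧ (r → s)) ∧ ¬q), w0   [¬◇-rule on 1 via w0Rw0]
3. q, w0   [¬∧-rule on 2 (branches; this branch)]
Accessibility: w0Rw0
The negation has an open branch (countermodel exists).

Invalid (countermodel exists)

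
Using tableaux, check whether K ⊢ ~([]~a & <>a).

Valid

Tableau for the negation []~a & <>a:
1. []~a & <>a, u
2. []~a, u   [&-rule on 1]
3. <>a, u   [&-rule on 1]
4. a, v   [<>-rule on 3: fresh world v, uRv]
5. ~a, v   [[]-rule on 2 via uRv]
Accessibility: uRv
Branch closes: a and ~a both at v.
All branches of the negation close; one closing branch shown above.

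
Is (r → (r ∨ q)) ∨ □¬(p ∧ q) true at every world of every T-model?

Tableau for the negation ¬((r → (r ∨ q)) ∨ □¬(p ∧ q)):
1. ¬((r → (r ∨ q)) ∨ □¬(p ∧ q)), w0
2. ¬(r → (r ∨ q)), w0
3. ¬□¬(p ∧ q), w0
4. r, w0
5. ¬(r ∨ q), w0
6. ¬r, w0
7. ¬q, w0
Accessibility: w0Rw0
Branch closes: r and ¬r both at w0.
All branches of the negation close; one closing branch shown above.

Yes, valid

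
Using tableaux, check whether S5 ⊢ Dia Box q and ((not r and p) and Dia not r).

Not valid

Tableau for the negation not (Dia Box q and ((not r and p) and Dia not r)):
1. not (Dia Box q and ((not r and p) and Dia not r)), 0
2. not ((not r and p) and Dia not r), 0
3. not Dia not r, 0
4. r, 0
Accessibility: 0R0
The negation has an open branch (countermodel exists).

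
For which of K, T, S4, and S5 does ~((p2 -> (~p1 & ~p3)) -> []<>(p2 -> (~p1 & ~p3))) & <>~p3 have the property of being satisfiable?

S5-tableau for the formula:
1. ~((p2 -> (~p1 & ~p3)) -> []<>(p2 -> (~p1 & ~p3))) & <>~p3, u
2. ~((p2 -> (~p1 & ~p3)) -> []<>(p2 -> (~p1 & ~p3))), u
3. <>~p3, u
4. p2 -> (~p1 & ~p3), u
5. ~[]<>(p2 -> (~p1 & ~p3)), u
6. ~p1 & ~p3, u
7. ~p1, u
8. ~p3, u
9. ~p3, v
10. ~<>(p2 -> (~p1 & ~p3)), w
11. ~(p2 -> (~p1 & ~p3)), u
12. p2, u
13. ~(~p1 & ~p3), u
14. ~(p2 -> (~p1 & ~p3)), v
15. p2, v
16. ~(~p1 & ~p3), v
17. ~(p2 -> (~p1 & ~p3)), w
18. p2, w
19. ~(~p1 & ~p3), w
20. p3, u
Accessibility: uRu, uRv, uRw, vRu, vRv, vRw, wRu, wRv, wRw
Branch closes: p3 and ~p3 both at u.
Every branch closes (one shown): unsatisfiable in S5.
S4-tableau for the formula:
1. ~((p2 -> (~p1 & ~p3)) -> []<>(p2 -> (~p1 & ~p3))) & <>~p3, u
2. ~((p2 -> (~p1 & ~p3)) -> []<>(p2 -> (~p1 & ~p3))), u
3. <>~p3, u
4. p2 -> (~p1 & ~p3), u
5. ~[]<>(p2 -> (~p1 & ~p3)), u
6. ~p1 & ~p3, u
7. ~p1, u
8. ~p3, u
9. ~p3, v
10. ~<>(p2 -> (~p1 & ~p3)), w
11. ~(p2 -> (~p1 & ~p3)), w
12. p2, w
13. ~(~p1 & ~p3), w
14. p3, w
Accessibility: uRu, uRv, uRw, vRv, wRw
Complete open branch: satisfiable in S4, hence also in K, T (this S4-model is also a K-model and a T-model).

K, T, S4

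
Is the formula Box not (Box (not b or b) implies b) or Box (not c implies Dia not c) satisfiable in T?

Satisfiable (open branch found)

1. Box not (Box (not b or b) implies b) or Box (not c implies Dia not c), u
2. Box (not c implies Dia not c), u
3. not c implies Dia not c, u
4. Dia not c, u
5. not c, v
6. not c implies Dia not c, v
7. Dia not c, v
8. not c, w
Accessibility: uRu, uRv, vRv, vRw, wRw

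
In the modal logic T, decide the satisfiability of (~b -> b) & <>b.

Yes, satisfiable

1. (~b -> b) & <>b, u
2. ~b -> b, u
3. <>b, u
4. b, u
5. b, v
Accessibility: uRu, uRv, vRv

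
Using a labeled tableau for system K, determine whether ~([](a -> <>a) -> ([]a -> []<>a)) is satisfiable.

Unsatisfiable (every branch closes)

1. ~([](a -> <>a) -> ([]a -> []<>a)), u
2. [](a -> <>a), u
3. ~([]a -> []<>a), u
4. []a, u
5. ~[]<>a, u
6. ~<>a, v
7. a -> <>a, v
8. a, v
9. <>a, v
10. a, w
11. ~a, w
Accessibility: uRv, vRw
Branch closes: a and ~a both at w.
All branches of the tableau close; one closing branch shown above.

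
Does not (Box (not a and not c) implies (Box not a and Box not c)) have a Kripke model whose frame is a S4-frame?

Unsatisfiable

1. not (Box (not a and not c) implies (Box not a and Box not c)), w0
2. Box (not a and not c), w0   [neg-implies-rule on 1]
3. not (Box not a and Box not c), w0   [neg-implies-rule on 1]
4. not a and not c, w0   [Box-rule on 2 via w0Rw0]
5. not a, w0   [and-rule on 4]
6. not c, w0   [and-rule on 4]
7. not Box not c, w0   [neg-and-rule on 3 (branches; this branch)]
8. c, w1   [neg-Box-rule on 7: fresh world w1, w0Rw1]
9. not a and not c, w1   [Box-rule on 2 via w0Rw1]
10. not a, w1   [and-rule on 9]
11. not c, w1   [and-rule on 9]
Accessibility: w0Rw0, w0Rw1, w1Rw1
Branch closes: c and not c both at w1.
All branches of the tableau close; one closing branch shown above.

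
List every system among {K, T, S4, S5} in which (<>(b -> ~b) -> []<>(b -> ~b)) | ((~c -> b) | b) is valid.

S5

S5-tableau for the negation ~((<>(b -> ~b) -> []<>(b -> ~b)) | ((~c -> b) | b)):
1. ~((<>(b -> ~b) -> []<>(b -> ~b)) | ((~c -> b) | b)), u
2. ~(<>(b -> ~b) -> []<>(b -> ~b)), u
3. ~((~c -> b) | b), u
4. <>(b -> ~b), u
5. ~[]<>(b -> ~b), u
6. ~(~c -> b), u
7. ~b, u
8. ~c, u
9. b -> ~b, v
10. ~b, v
11. ~<>(b -> ~b), w
12. ~(b -> ~b), u
13. b, u
Accessibility: uRu, uRv, uRw, vRu, vRv, vRw, wRu, wRv, wRw
Branch closes: b and ~b both at u.
Every branch closes (one shown): valid in S5.
S4-tableau for the negation ~((<>(b -> ~b) -> []<>(b -> ~b)) | ((~c -> b) | b)):
1. ~((<>(b -> ~b) -> []<>(b -> ~b)) | ((~c -> b) | b)), u
2. ~(<>(b -> ~b) -> []<>(b -> ~b)), u
3. ~((~c -> b) | b), u
4. <>(b -> ~b), u
5. ~[]<>(b -> ~b), u
6. ~(~c -> b), u
7. ~b, u
8. ~c, u
9. b -> ~b, v
10. ~b, v
11. ~<>(b -> ~b), w
12. ~(b -> ~b), w
13. b, w
Accessibility: uRu, uRv, uRw, vRv, wRw
Complete open branch: countermodel on an S4-frame, so not valid in S4, nor in K, T (the same frame is also a K-frame and a T-frame).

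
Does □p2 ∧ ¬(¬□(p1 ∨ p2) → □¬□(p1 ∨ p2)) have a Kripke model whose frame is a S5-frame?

1. □p2 ∧ ¬(¬□(p1 ∨ p2) → □¬□(p1 ∨ p2)), w0
2. □p2, w0   [∧-rule on 1]
3. ¬(¬□(p1 ∨ p2) → □¬□(p1 ∨ p2)), w0   [∧-rule on 1]
4. ¬□(p1 ∨ p2), w0   [¬→-rule on 3]
5. ¬□¬□(p1 ∨ p2), w0   [¬→-rule on 3]
6. p2, w0   [□-rule on 2 via w0Rw0]
7. ¬(p1 ∨ p2), w1   [¬□-rule on 4: fresh world w1, w0Rw1]
8. ¬p1, w1   [¬∨-rule on 7]
9. ¬p2, w1   [¬∨-rule on 7]
10. p2, w1   [□-rule on 2 via w0Rw1]
Accessibility: w0Rw0, w0Rw1, w1Rw0, w1Rw1
Branch closes: p2 and ¬p2 both at w1.
(One branch shown.) All branches close.

Unsatisfiable (every branch closes)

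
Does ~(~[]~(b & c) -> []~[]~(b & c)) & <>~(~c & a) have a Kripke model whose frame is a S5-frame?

No, unsatisfiable

1. ~(~[]~(b & c) -> []~[]~(b & c)) & <>~(~c & a), u
2. ~(~[]~(b & c) -> []~[]~(b & c)), u   [&-rule on 1]
3. <>~(~c & a), u   [&-rule on 1]
4. ~[]~(b & c), u   [~->-rule on 2]
5. ~[]~[]~(b & c), u   [~->-rule on 2]
6. ~(~c & a), v   [<>-rule on 3: fresh world v, uRv]
7. ~a, v   [~&-rule on 6 (branches; this branch)]
8. b & c, w   [~[]-rule on 4: fresh world w, uRw]
9. b, w   [&-rule on 8]
10. c, w   [&-rule on 8]
11. []~(b & c), x   [~[]-rule on 5: fresh world x, uRx]
12. ~(b & c), u   [[]-rule on 11 via xRu]
13. ~(b & c), v   [[]-rule on 11 via xRv]
14. ~(b & c), w   [[]-rule on 11 via xRw]
15. ~(b & c), x   [[]-rule on 11 via xRx]
16. ~c, u   [~&-rule on 12 (branches; this branch)]
17. ~c, v   [~&-rule on 13 (branches; this branch)]
18. ~c, w   [~&-rule on 14 (branches; this branch)]
Accessibility: uRu, uRv, uRw, uRx, vRu, vRv, vRw, vRx, wRu, wRv, wRw, wRx, xRu, xRv, xRw, xRx
Branch closes: c and ~c both at w.
(One branch shown.) All branches close.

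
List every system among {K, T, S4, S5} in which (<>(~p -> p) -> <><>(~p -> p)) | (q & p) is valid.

T, S4, S5

K-tableau for the negation ~((<>(~p -> p) -> <><>(~p -> p)) | (q & p)):
1. ~((<>(~p -> p) -> <><>(~p -> p)) | (q & p)), u
2. ~(<>(~p -> p) -> <><>(~p -> p)), u
3. ~(q & p), u
4. <>(~p -> p), u
5. ~<><>(~p -> p), u
6. ~p, u
7. ~p -> p, v
8. ~<>(~p -> p), v
9. p, v
Accessibility: uRv
Complete open branch: countermodel on a K-frame, so not valid in K.
T-tableau for the negation ~((<>(~p -> p) -> <><>(~p -> p)) | (q & p)):
1. ~((<>(~p -> p) -> <><>(~p -> p)) | (q & p)), u
2. ~(<>(~p -> p) -> <><>(~p -> p)), u
3. ~(q & p), u
4. <>(~p -> p), u
5. ~<><>(~p -> p), u
6. ~<>(~p -> p), u
7. ~(~p -> p), u
8. ~p, u
9. ~p -> p, v
10. ~<>(~p -> p), v
11. ~(~p -> p), v
12. ~p, v
13. p, v
Accessibility: uRu, uRv, vRv
Branch closes: p and ~p both at v.
Every branch closes (one shown): valid in T, hence also in S4, S5 (every theorem of T is a theorem of S4 and S5).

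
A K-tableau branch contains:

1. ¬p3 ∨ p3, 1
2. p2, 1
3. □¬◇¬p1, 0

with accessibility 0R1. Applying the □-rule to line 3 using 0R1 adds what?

¬◇¬p1, 1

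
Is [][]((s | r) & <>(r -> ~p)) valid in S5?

Not valid

Tableau for the negation ~[][]((s | r) & <>(r -> ~p)):
1. ~[][]((s | r) & <>(r -> ~p)), u
2. ~[]((s | r) & <>(r -> ~p)), v
3. ~((s | r) & <>(r -> ~p)), w
4. ~<>(r -> ~p), w
5. ~(r -> ~p), u
6. r, u
7. p, u
8. ~(r -> ~p), v
9. r, v
10. p, v
11. ~(r -> ~p), w
12. r, w
13. p, w
Accessibility: uRu, uRv, uRw, vRu, vRv, vRw, wRu, wRv, wRw
The negation has an open branch (countermodel exists).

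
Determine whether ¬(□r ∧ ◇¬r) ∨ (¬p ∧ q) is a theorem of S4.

Yes, valid

Tableau for the negation ¬(¬(□r ∧ ◇¬r) ∨ (¬p ∧ q)):
1. ¬(¬(□r ∧ ◇¬r) ∨ (¬p ∧ q)), u
2. □r ∧ ◇¬r, u
3. ¬(¬p ∧ q), u
4. □r, u
5. ◇¬r, u
6. r, u
7. ¬q, u
8. ¬r, v
9. r, v
Accessibility: uRu, uRv, vRv
Branch closes: r and ¬r both at v.
All branches of the negation close; one closing branch shown above.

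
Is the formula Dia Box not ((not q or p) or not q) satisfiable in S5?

1. Dia Box not ((not q or p) or not q), 0
2. Box not ((not q or p) or not q), 1
3. not ((not q or p) or not q), 0
4. not (not q or p), 0
5. q, 0
6. not p, 0
7. not ((not q or p) or not q), 1
8. not (not q or p), 1
9. q, 1
10. not p, 1
Accessibility: 0R0, 0R1, 1R0, 1R1

Yes, satisfiable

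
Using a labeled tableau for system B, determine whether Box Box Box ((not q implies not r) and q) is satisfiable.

1. Box Box Box ((not q implies not r) and q), u
2. Box Box ((not q implies not r) and q), u   [Box-rule on 1 via uRu]
3. Box ((not q implies not r) and q), u   [Box-rule on 2 via uRu]
4. (not q implies not r) and q, u   [Box-rule on 3 via uRu]
5. not q implies not r, u   [and-rule on 4]
6. q, u   [and-rule on 4]
7. not r, u   [implies-rule on 5 (branches; this branch)]
Accessibility: uRu

Satisfiable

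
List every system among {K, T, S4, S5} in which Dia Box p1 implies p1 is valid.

S5

S4-tableau for the negation not (Dia Box p1 implies p1):
1. not (Dia Box p1 implies p1), w0
2. Dia Box p1, w0
3. not p1, w0
4. Box p1, w1
5. p1, w1
Accessibility: w0Rw0, w0Rw1, w1Rw1
Complete open branch: countermodel on an S4-frame, so not valid in S4, nor in K, T (the same frame is also a K-frame and a T-frame).
S5-tableau for the negation not (Dia Box p1 implies p1):
1. not (Dia Box p1 implies p1), w0
2. Dia Box p1, w0
3. not p1, w0
4. Box p1, w1
5. p1, w0
Accessibility: w0Rw0, w0Rw1, w1Rw0, w1Rw1
Branch closes: p1 and not p1 both at w0.
Every branch closes (one shown): valid in S5.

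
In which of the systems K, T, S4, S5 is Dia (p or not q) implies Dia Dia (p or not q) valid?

T, S4, S5

T-tableau for the negation not (Dia (p or not q) implies Dia Dia (p or not q)):
1. not (Dia (p or not q) implies Dia Dia (p or not q)), u
2. Dia (p or not q), u
3. not Dia Dia (p or not q), u
4. not Dia (p or not q), u
5. not (p or not q), u
6. not p, u
7. q, u
8. p or not q, v
9. not Dia (p or not q), v
10. not (p or not q), v
11. not p, v
12. q, v
13. not q, v
Accessibility: uRu, uRv, vRv
Branch closes: q and not q both at v.
Every branch closes (one shown): valid in T, hence also in S4, S5 (every theorem of T is a theorem of S4 and S5).
K-tableau for the negation not (Dia (p or not q) implies Dia Dia (p or not q)):
1. not (Dia (p or not q) implies Dia Dia (p or not q)), u
2. Dia (p or not q), u
3. not Dia Dia (p or not q), u
4. p or not q, v
5. not Dia (p or not q), v
6. not q, v
Accessibility: uRv
Complete open branch: countermodel on a K-frame, so not valid in K.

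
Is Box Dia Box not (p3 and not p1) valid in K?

Invalid (countermodel exists)

Tableau for the negation not Box Dia Box not (p3 and not p1):
1. not Box Dia Box not (p3 and not p1), w0
2. not Dia Box not (p3 and not p1), w1
Accessibility: w0Rw1
The negation has an open branch (countermodel exists).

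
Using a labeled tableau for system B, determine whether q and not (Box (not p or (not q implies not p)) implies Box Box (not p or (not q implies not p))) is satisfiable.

1. q and not (Box (not p or (not q implies not p)) implies Box Box (not p or (not q implies not p))), u
2. q, u
3. not (Box (not p or (not q implies not p)) implies Box Box (not p or (not q implies not p))), u
4. Box (not p or (not q implies not p)), u
5. not Box Box (not p or (not q implies not p)), u
6. not p or (not q implies not p), u
7. not q implies not p, u
8. not p, u
9. not Box (not p or (not q implies not p)), v
10. not p or (not q implies not p), v
11. not q implies not p, v
12. not p, v
13. not (not p or (not q implies not p)), w
14. p, w
15. not (not q implies not p), w
16. not q, w
Accessibility: uRu, uRv, vRu, vRv, vRw, wRv, wRw

Satisfiable (open branch found)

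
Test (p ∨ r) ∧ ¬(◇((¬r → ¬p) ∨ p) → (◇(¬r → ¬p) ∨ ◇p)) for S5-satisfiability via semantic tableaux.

1. (p ∨ r) ∧ ¬(◇((¬r → ¬p) ∨ p) → (◇(¬r → ¬p) ∨ ◇p)), w0
2. p ∨ r, w0
3. ¬(◇((¬r → ¬p) ∨ p) → (◇(¬r → ¬p) ∨ ◇p)), w0
4. ◇((¬r → ¬p) ∨ p), w0
5. ¬(◇(¬r → ¬p) ∨ ◇p), w0
6. ¬◇(¬r → ¬p), w0
7. ¬◇p, w0
8. ¬(¬r → ¬p), w0
9. ¬r, w0
10. p, w0
11. ¬p, w0
Accessibility: w0Rw0
Branch closes: p and ¬p both at w0.
Every branch closes; the branch above is one of them.

Unsatisfiable (every branch closes)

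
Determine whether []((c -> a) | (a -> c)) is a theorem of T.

Tableau for the negation ~[]((c -> a) | (a -> c)):
1. ~[]((c -> a) | (a -> c)), 0
2. ~((c -> a) | (a -> c)), 1
3. ~(c -> a), 1
4. ~(a -> c), 1
5. c, 1
6. ~a, 1
7. a, 1
8. ~c, 1
Accessibility: 0R0, 0R1, 1R1
Branch closes: a and ~a both at 1.
Every branch of the negation's tableau closes; the branch above is one of them.

Valid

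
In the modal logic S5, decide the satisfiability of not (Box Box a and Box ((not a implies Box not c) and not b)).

1. not (Box Box a and Box ((not a implies Box not c) and not b)), u
2. not Box ((not a implies Box not c) and not b), u   [neg-and-rule on 1 (branches; this branch)]
3. not ((not a implies Box not c) and not b), v   [neg-Box-rule on 2: fresh world v, uRv]
4. b, v   [neg-and-rule on 3 (branches; this branch)]
Accessibility: uRu, uRv, vRu, vRv

Satisfiable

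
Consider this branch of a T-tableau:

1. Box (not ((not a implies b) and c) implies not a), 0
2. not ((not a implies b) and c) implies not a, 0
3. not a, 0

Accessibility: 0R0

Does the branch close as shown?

No, open

There is no literal clash: for every atom and world, at most one sign appears.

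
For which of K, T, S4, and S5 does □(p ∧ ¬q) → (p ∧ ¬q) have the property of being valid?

T-tableau for the negation ¬(□(p ∧ ¬q) → (p ∧ ¬q)):
1. ¬(□(p ∧ ¬q) → (p ∧ ¬q)), 0
2. □(p ∧ ¬q), 0
3. ¬(p ∧ ¬q), 0
4. p ∧ ¬q, 0
5. p, 0
6. ¬q, 0
7. q, 0
Accessibility: 0R0
Branch closes: q and ¬q both at 0.
Every branch closes (one shown): valid in T, hence also in S4, S5 (every theorem of T is a theorem of S4 and S5).
K-tableau for the negation ¬(□(p ∧ ¬q) → (p ∧ ¬q)):
1. ¬(□(p ∧ ¬q) → (p ∧ ¬q)), 0
2. □(p ∧ ¬q), 0
3. ¬(p ∧ ¬q), 0
4. q, 0
Complete open branch: countermodel on a K-frame, so not valid in K.

T, S4, S5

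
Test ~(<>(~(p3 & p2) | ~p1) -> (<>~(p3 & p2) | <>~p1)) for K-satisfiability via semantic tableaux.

1. ~(<>(~(p3 & p2) | ~p1) -> (<>~(p3 & p2) | <>~p1)), w0
2. <>(~(p3 & p2) | ~p1), w0
3. ~(<>~(p3 & p2) | <>~p1), w0
4. ~<>~(p3 & p2), w0
5. ~<>~p1, w0
6. ~(p3 & p2) | ~p1, w1
7. p3 & p2, w1
8. p3, w1
9. p2, w1
10. p1, w1
11. ~(p3 & p2), w1
12. ~p2, w1
Accessibility: w0Rw1
Branch closes: p2 and ~p2 both at w1.
(One branch shown.) All branches close.

No, unsatisfiable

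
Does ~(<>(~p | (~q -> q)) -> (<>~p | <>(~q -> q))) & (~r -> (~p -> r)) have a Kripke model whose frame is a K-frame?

1. ~(<>(~p | (~q -> q)) -> (<>~p | <>(~q -> q))) & (~r -> (~p -> r)), 0
2. ~(<>(~p | (~q -> q)) -> (<>~p | <>(~q -> q))), 0
3. ~r -> (~p -> r), 0
4. <>(~p | (~q -> q)), 0
5. ~(<>~p | <>(~q -> q)), 0
6. ~<>~p, 0
7. ~<>(~q -> q), 0
8. ~p -> r, 0
9. r, 0
10. ~p | (~q -> q), 1
11. p, 1
12. ~(~q -> q), 1
13. ~q, 1
14. ~q -> q, 1
15. q, 1
Accessibility: 0R1
Branch closes: q and ~q both at 1.
All branches of the tableau close; one closing branch shown above.

Unsatisfiable (every branch closes)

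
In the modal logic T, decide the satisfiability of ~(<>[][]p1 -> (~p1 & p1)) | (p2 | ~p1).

Satisfiable

1. ~(<>[][]p1 -> (~p1 & p1)) | (p2 | ~p1), 0
2. p2 | ~p1, 0
3. ~p1, 0
Accessibility: 0R0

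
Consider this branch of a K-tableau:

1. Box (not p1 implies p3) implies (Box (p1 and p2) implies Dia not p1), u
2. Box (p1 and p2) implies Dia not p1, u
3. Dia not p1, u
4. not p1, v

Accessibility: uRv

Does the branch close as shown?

There is no literal clash: for every atom and world, at most one sign appears.

Open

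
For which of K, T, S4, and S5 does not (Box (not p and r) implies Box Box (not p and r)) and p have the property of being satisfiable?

K

T-tableau for the formula:
1. not (Box (not p and r) implies Box Box (not p and r)) and p, u
2. not (Box (not p and r) implies Box Box (not p and r)), u
3. p, u
4. Box (not p and r), u
5. not Box Box (not p and r), u
6. not p and r, u
7. not p, u
8. r, u
Accessibility: uRu
Branch closes: p and not p both at u.
Every branch closes (one shown): unsatisfiable in T, hence also in S4, S5 (every S4/S5-frame is a T-frame).
K-tableau for the formula:
1. not (Box (not p and r) implies Box Box (not p and r)) and p, u
2. not (Box (not p and r) implies Box Box (not p and r)), u
3. p, u
4. Box (not p and r), u
5. not Box Box (not p and r), u
6. not Box (not p and r), v
7. not p and r, v
8. not p, v
9. r, v
10. not (not p and r), w
11. not r, w
Accessibility: uRv, vRw
Complete open branch: satisfiable in K.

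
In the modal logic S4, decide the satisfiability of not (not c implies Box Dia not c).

1. not (not c implies Box Dia not c), w0
2. not c, w0
3. not Box Dia not c, w0
4. not Dia not c, w1
5. c, w1
Accessibility: w0Rw0, w0Rw1, w1Rw1

Satisfiable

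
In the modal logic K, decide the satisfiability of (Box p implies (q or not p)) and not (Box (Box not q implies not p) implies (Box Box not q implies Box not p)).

Unsatisfiable

1. (Box p implies (q or not p)) and not (Box (Box not q implies not p) implies (Box Box not q implies Box not p)), w0
2. Box p implies (q or not p), w0
3. not (Box (Box not q implies not p) implies (Box Box not q implies Box not p)), w0
4. Box (Box not q implies not p), w0
5. not (Box Box not q implies Box not p), w0
6. Box Box not q, w0
7. not Box not p, w0
8. not Box p, w0
9. p, w1
10. Box not q implies not p, w1
11. Box not q, w1
12. not Box not q, w1
13. not p, w2
14. Box not q implies not p, w2
15. Box not q, w2
16. q, w3
17. not q, w3
Accessibility: w0Rw1, w0Rw2, w1Rw3
Branch closes: q and not q both at w3.
All branches of the tableau close; one closing branch shown above.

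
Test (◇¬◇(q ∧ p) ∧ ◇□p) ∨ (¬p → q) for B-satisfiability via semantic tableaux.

1. (◇¬◇(q ∧ p) ∧ ◇□p) ∨ (¬p → q), w0
2. ¬p → q, w0   [∨-rule on 1 (branches; this branch)]
3. q, w0   [→-rule on 2 (branches; this branch)]
Accessibility: w0Rw0

Satisfiable (open branch found)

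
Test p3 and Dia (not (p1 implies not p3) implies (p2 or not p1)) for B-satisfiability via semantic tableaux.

1. p3 and Dia (not (p1 implies not p3) implies (p2 or not p1)), 0
2. p3, 0
3. Dia (not (p1 implies not p3) implies (p2 or not p1)), 0
4. not (p1 implies not p3) implies (p2 or not p1), 1
5. p2 or not p1, 1
6. not p1, 1
Accessibility: 0R0, 0R1, 1R0, 1R1

Yes, satisfiable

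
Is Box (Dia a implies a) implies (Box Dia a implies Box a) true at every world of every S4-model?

Valid

Tableau for the negation not (Box (Dia a implies a) implies (Box Dia a implies Box a)):
1. not (Box (Dia a implies a) implies (Box Dia a implies Box a)), w0
2. Box (Dia a implies a), w0   [neg-implies-rule on 1]
3. not (Box Dia a implies Box a), w0   [neg-implies-rule on 1]
4. Box Dia a, w0   [neg-implies-rule on 3]
5. not Box a, w0   [neg-implies-rule on 3]
6. Dia a implies a, w0   [Box-rule on 2 via w0Rw0]
7. Dia a, w0   [Box-rule on 4 via w0Rw0]
8. a, w0   [implies-rule on 6 (branches; this branch)]
9. not a, w1   [neg-Box-rule on 5: fresh world w1, w0Rw1]
10. Dia a implies a, w1   [Box-rule on 2 via w0Rw1]
11. Dia a, w1   [Box-rule on 4 via w0Rw1]
12. not Dia a, w1   [implies-rule on 10 (branches; this branch)]
13. a, w2   [Dia-rule on 7: fresh world w2, w0Rw2]
14. Dia a implies a, w2   [Box-rule on 2 via w0Rw2]
15. Dia a, w2   [Box-rule on 4 via w0Rw2]
16. a, w3   [Dia-rule on 11: fresh world w3, w1Rw3]
17. Dia a implies a, w3   [Box-rule on 2 via w0Rw3]
18. Dia a, w3   [Box-rule on 4 via w0Rw3]
19. not a, w3   [neg-Dia-rule on 12 via w1Rw3]
Accessibility: w0Rw0, w0Rw1, w0Rw2, w0Rw3, w1Rw1, w1Rw3, w2Rw2, w3Rw3
Branch closes: a and not a both at w3.
Every branch of the negation's tableau closes; the branch above is one of them.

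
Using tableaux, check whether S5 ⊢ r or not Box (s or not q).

No, not valid

Tableau for the negation not (r or not Box (s or not q)):
1. not (r or not Box (s or not q)), 0
2. not r, 0
3. Box (s or not q), 0
4. s or not q, 0
5. not q, 0
Accessibility: 0R0
The negation has an open branch (countermodel exists).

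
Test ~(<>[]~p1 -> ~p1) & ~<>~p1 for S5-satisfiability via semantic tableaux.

Unsatisfiable

1. ~(<>[]~p1 -> ~p1) & ~<>~p1, 0
2. ~(<>[]~p1 -> ~p1), 0
3. ~<>~p1, 0
4. <>[]~p1, 0
5. p1, 0
6. []~p1, 1
7. p1, 1
8. ~p1, 0
Accessibility: 0R0, 0R1, 1R0, 1R1
Branch closes: p1 and ~p1 both at 0.
All branches of the tableau close; one closing branch shown above.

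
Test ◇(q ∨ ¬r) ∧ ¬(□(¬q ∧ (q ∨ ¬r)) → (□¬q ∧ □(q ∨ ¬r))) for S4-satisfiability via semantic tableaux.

1. ◇(q ∨ ¬r) ∧ ¬(□(¬q ∧ (q ∨ ¬r)) → (□¬q ∧ □(q ∨ ¬r))), u
2. ◇(q ∨ ¬r), u   [∧-rule on 1]
3. ¬(□(¬q ∧ (q ∨ ¬r)) → (□¬q ∧ □(q ∨ ¬r))), u   [∧-rule on 1]
4. □(¬q ∧ (q ∨ ¬r)), u   [¬→-rule on 3]
5. ¬(□¬q ∧ □(q ∨ ¬r)), u   [¬→-rule on 3]
6. ¬q ∧ (q ∨ ¬r), u   [□-rule on 4 via uRu]
7. ¬q, u   [∧-rule on 6]
8. q ∨ ¬r, u   [∧-rule on 6]
9. ¬□(q ∨ ¬r), u   [¬∧-rule on 5 (branches; this branch)]
10. ¬r, u   [∨-rule on 8 (branches; this branch)]
11. q ∨ ¬r, v   [◇-rule on 2: fresh world v, uRv]
12. ¬q ∧ (q ∨ ¬r), v   [□-rule on 4 via uRv]
13. ¬q, v   [∧-rule on 12]
14. ¬r, v   [∨-rule on 11 (branches; this branch)]
15. ¬(q ∨ ¬r), w   [¬□-rule on 9: fresh world w, uRw]
16. ¬q, w   [¬∨-rule on 15]
17. r, w   [¬∨-rule on 15]
18. ¬q ∧ (q ∨ ¬r), w   [□-rule on 4 via uRw]
19. q ∨ ¬r, w   [∧-rule on 18]
20. ¬r, w   [∨-rule on 19 (branches; this branch)]
Accessibility: uRu, uRv, uRw, vRv, wRw
Branch closes: r and ¬r both at w.
(One branch shown.) All branches close.

Unsatisfiable (every branch closes)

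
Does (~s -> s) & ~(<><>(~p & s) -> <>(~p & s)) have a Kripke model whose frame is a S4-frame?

Unsatisfiable

1. (~s -> s) & ~(<><>(~p & s) -> <>(~p & s)), 0
2. ~s -> s, 0
3. ~(<><>(~p & s) -> <>(~p & s)), 0
4. <><>(~p & s), 0
5. ~<>(~p & s), 0
6. ~(~p & s), 0
7. s, 0
8. p, 0
9. <>(~p & s), 1
10. ~(~p & s), 1
11. ~s, 1
12. ~p & s, 2
13. ~p, 2
14. s, 2
15. ~(~p & s), 2
16. ~s, 2
Accessibility: 0R0, 0R1, 0R2, 1R1, 1R2, 2R2
Branch closes: s and ~s both at 2.
(One branch shown.) All branches close.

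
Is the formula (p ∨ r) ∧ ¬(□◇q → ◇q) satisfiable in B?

1. (p ∨ r) ∧ ¬(□◇q → ◇q), 0
2. p ∨ r, 0
3. ¬(□◇q → ◇q), 0
4. □◇q, 0
5. ¬◇q, 0
6. ◇q, 0
7. ¬q, 0
8. r, 0
9. q, 1
10. ◇q, 1
11. ¬q, 1
Accessibility: 0R0, 0R1, 1R0, 1R1
Branch closes: q and ¬q both at 1.
Every branch closes; the branch above is one of them.

Unsatisfiable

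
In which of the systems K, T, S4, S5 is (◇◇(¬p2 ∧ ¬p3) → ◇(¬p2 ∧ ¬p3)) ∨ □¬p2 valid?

S4, S5

S4-tableau for the negation ¬((◇◇(¬p2 ∧ ¬p3) → ◇(¬p2 ∧ ¬p3)) ∨ □¬p2):
1. ¬((◇◇(¬p2 ∧ ¬p3) → ◇(¬p2 ∧ ¬p3)) ∨ □¬p2), 0
2. ¬(◇◇(¬p2 ∧ ¬p3) → ◇(¬p2 ∧ ¬p3)), 0   [¬∨-rule on 1]
3. ¬□¬p2, 0   [¬∨-rule on 1]
4. ◇◇(¬p2 ∧ ¬p3), 0   [¬→-rule on 2]
5. ¬◇(¬p2 ∧ ¬p3), 0   [¬→-rule on 2]
6. ¬(¬p2 ∧ ¬p3), 0   [¬◇-rule on 5 via 0R0]
7. p3, 0   [¬∧-rule on 6 (branches; this branch)]
8. p2, 1   [¬□-rule on 3: fresh world 1, 0R1]
9. ¬(¬p2 ∧ ¬p3), 1   [¬◇-rule on 5 via 0R1]
10. p3, 1   [¬∧-rule on 9 (branches; this branch)]
11. ◇(¬p2 ∧ ¬p3), 2   [◇-rule on 4: fresh world 2, 0R2]
12. ¬(¬p2 ∧ ¬p3), 2   [¬◇-rule on 5 via 0R2]
13. p3, 2   [¬∧-rule on 12 (branches; this branch)]
14. ¬p2 ∧ ¬p3, 3   [◇-rule on 11: fresh world 3, 2R3]
15. ¬p2, 3   [∧-rule on 14]
16. ¬p3, 3   [∧-rule on 14]
17. ¬(¬p2 ∧ ¬p3), 3   [¬◇-rule on 5 via 0R3]
18. p3, 3   [¬∧-rule on 17 (branches; this branch)]
Accessibility: 0R0, 0R1, 0R2, 0R3, 1R1, 2R2, 2R3, 3R3
Branch closes: p3 and ¬p3 both at 3.
Every branch closes (one shown): valid in S4, hence also in S5 (every theorem of S4 is a theorem of S5).
T-tableau for the negation ¬((◇◇(¬p2 ∧ ¬p3) → ◇(¬p2 ∧ ¬p3)) ∨ □¬p2):
1. ¬((◇◇(¬p2 ∧ ¬p3) → ◇(¬p2 ∧ ¬p3)) ∨ □¬p2), 0
2. ¬(◇◇(¬p2 ∧ ¬p3) → ◇(¬p2 ∧ ¬p3)), 0   [¬∨-rule on 1]
3. ¬□¬p2, 0   [¬∨-rule on 1]
4. ◇◇(¬p2 ∧ ¬p3), 0   [¬→-rule on 2]
5. ¬◇(¬p2 ∧ ¬p3), 0   [¬→-rule on 2]
6. ¬(¬p2 ∧ ¬p3), 0   [¬◇-rule on 5 via 0R0]
7. p3, 0   [¬∧-rule on 6 (branches; this branch)]
8. p2, 1   [¬□-rule on 3: fresh world 1, 0R1]
9. ¬(¬p2 ∧ ¬p3), 1   [¬◇-rule on 5 via 0R1]
10. p3, 1   [¬∧-rule on 9 (branches; this branch)]
11. ◇(¬p2 ∧ ¬p3), 2   [◇-rule on 4: fresh world 2, 0R2]
12. ¬(¬p2 ∧ ¬p3), 2   [¬◇-rule on 5 via 0R2]
13. p3, 2   [¬∧-rule on 12 (branches; this branch)]
14. ¬p2 ∧ ¬p3, 3   [◇-rule on 11: fresh world 3, 2R3]
15. ¬p2, 3   [∧-rule on 14]
16. ¬p3, 3   [∧-rule on 14]
Accessibility: 0R0, 0R1, 0R2, 1R1, 2R2, 2R3, 3R3
Complete open branch: countermodel on a T-frame, so not valid in T, nor in K (the same frame is also a K-frame).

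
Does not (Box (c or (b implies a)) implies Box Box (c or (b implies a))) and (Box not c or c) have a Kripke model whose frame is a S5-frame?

No, unsatisfiable

1. not (Box (c or (b implies a)) implies Box Box (c or (b implies a))) and (Box not c or c), 0
2. not (Box (c or (b implies a)) implies Box Box (c or (b implies a))), 0
3. Box not c or c, 0
4. Box (c or (b implies a)), 0
5. not Box Box (c or (b implies a)), 0
6. c or (b implies a), 0
7. Box not c, 0
8. not c, 0
9. b implies a, 0
10. a, 0
11. not Box (c or (b implies a)), 1
12. c or (b implies a), 1
13. not c, 1
14. b implies a, 1
15. a, 1
16. not (c or (b implies a)), 2
17. not c, 2
18. not (b implies a), 2
19. b, 2
20. not a, 2
21. c or (b implies a), 2
22. b implies a, 2
23. a, 2
Accessibility: 0R0, 0R1, 0R2, 1R0, 1R1, 1R2, 2R0, 2R1, 2R2
Branch closes: a and not a both at 2.
All branches of the tableau close; one closing branch shown above.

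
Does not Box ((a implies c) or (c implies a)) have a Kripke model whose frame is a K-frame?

1. not Box ((a implies c) or (c implies a)), w0
2. not ((a implies c) or (c implies a)), w1
3. not (a implies c), w1
4. not (c implies a), w1
5. a, w1
6. not c, w1
7. c, w1
8. not a, w1
Accessibility: w0Rw1
Branch closes: c and not c both at w1.
(One branch shown.) All branches close.

No, unsatisfiable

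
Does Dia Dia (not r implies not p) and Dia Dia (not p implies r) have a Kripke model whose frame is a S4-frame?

Satisfiable

1. Dia Dia (not r implies not p) and Dia Dia (not p implies r), u
2. Dia Dia (not r implies not p), u   [and-rule on 1]
3. Dia Dia (not p implies r), u   [and-rule on 1]
4. Dia (not r implies not p), v   [Dia-rule on 2: fresh world v, uRv]
5. Dia (not p implies r), w   [Dia-rule on 3: fresh world w, uRw]
6. not r implies not p, x   [Dia-rule on 4: fresh world x, vRx]
7. not p, x   [implies-rule on 6 (branches; this branch)]
8. not p implies r, y   [Dia-rule on 5: fresh world y, wRy]
9. r, y   [implies-rule on 8 (branches; this branch)]
Accessibility: uRu, uRv, uRw, uRx, uRy, vRv, vRx, wRw, wRy, xRx, yRy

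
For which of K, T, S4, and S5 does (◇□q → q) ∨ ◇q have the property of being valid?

T, S4, S5

K-tableau for the negation ¬((◇□q → q) ∨ ◇q):
1. ¬((◇□q → q) ∨ ◇q), w0
2. ¬(◇□q → q), w0
3. ¬◇q, w0
4. ◇□q, w0
5. ¬q, w0
6. □q, w1
7. ¬q, w1
Accessibility: w0Rw1
Complete open branch: countermodel on a K-frame, so not valid in K.
T-tableau for the negation ¬((◇□q → q) ∨ ◇q):
1. ¬((◇□q → q) ∨ ◇q), w0
2. ¬(◇□q → q), w0
3. ¬◇q, w0
4. ◇□q, w0
5. ¬q, w0
6. □q, w1
7. ¬q, w1
8. q, w1
Accessibility: w0Rw0, w0Rw1, w1Rw1
Branch closes: q and ¬q both at w1.
Every branch closes (one shown): valid in T, hence also in S4, S5 (every theorem of T is a theorem of S4 and S5).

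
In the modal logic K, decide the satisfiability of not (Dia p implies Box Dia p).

1. not (Dia p implies Box Dia p), w0
2. Dia p, w0
3. not Box Dia p, w0
4. p, w1
5. not Dia p, w2
Accessibility: w0Rw1, w0Rw2

Satisfiable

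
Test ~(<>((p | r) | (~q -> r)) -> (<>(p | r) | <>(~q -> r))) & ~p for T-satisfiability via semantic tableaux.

Unsatisfiable

1. ~(<>((p | r) | (~q -> r)) -> (<>(p | r) | <>(~q -> r))) & ~p, 0
2. ~(<>((p | r) | (~q -> r)) -> (<>(p | r) | <>(~q -> r))), 0   [&-rule on 1]
3. ~p, 0   [&-rule on 1]
4. <>((p | r) | (~q -> r)), 0   [~->-rule on 2]
5. ~(<>(p | r) | <>(~q -> r)), 0   [~->-rule on 2]
6. ~<>(p | r), 0   [~|-rule on 5]
7. ~<>(~q -> r), 0   [~|-rule on 5]
8. ~(p | r), 0   [~<>-rule on 6 via 0R0]
9. ~r, 0   [~|-rule on 8]
10. ~(~q -> r), 0   [~<>-rule on 7 via 0R0]
11. ~q, 0   [~->-rule on 10]
12. (p | r) | (~q -> r), 1   [<>-rule on 4: fresh world 1, 0R1]
13. ~(p | r), 1   [~<>-rule on 6 via 0R1]
14. ~p, 1   [~|-rule on 13]
15. ~r, 1   [~|-rule on 13]
16. ~(~q -> r), 1   [~<>-rule on 7 via 0R1]
17. ~q, 1   [~->-rule on 16]
18. ~q -> r, 1   [|-rule on 12 (branches; this branch)]
19. r, 1   [->-rule on 18 (branches; this branch)]
Accessibility: 0R0, 0R1, 1R1
Branch closes: r and ~r both at 1.
All branches of the tableau close; one closing branch shown above.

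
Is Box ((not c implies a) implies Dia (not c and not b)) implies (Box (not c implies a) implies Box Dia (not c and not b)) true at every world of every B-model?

Tableau for the negation not (Box ((not c implies a) implies Dia (not c and not b)) implies (Box (not c implies a) implies Box Dia (not c and not b))):
1. not (Box ((not c implies a) implies Dia (not c and not b)) implies (Box (not c implies a) implies Box Dia (not c and not b))), w0
2. Box ((not c implies a) implies Dia (not c and not b)), w0
3. not (Box (not c implies a) implies Box Dia (not c and not b)), w0
4. Box (not c implies a), w0
5. not Box Dia (not c and not b), w0
6. (not c implies a) implies Dia (not c and not b), w0
7. not c implies a, w0
8. Dia (not c and not b), w0
9. a, w0
10. not Dia (not c and not b), w1
11. (not c implies a) implies Dia (not c and not b), w1
12. not c implies a, w1
13. not (not c and not b), w0
14. not (not c and not b), w1
15. Dia (not c and not b), w1
16. a, w1
17. b, w0
18. b, w1
19. not c and not b, w2
20. not c, w2
21. not b, w2
22. (not c implies a) implies Dia (not c and not b), w2
23. not c implies a, w2
24. Dia (not c and not b), w2
25. a, w2
26. not c and not b, w3
27. not c, w3
28. not b, w3
29. not (not c and not b), w3
30. b, w3
Accessibility: w0Rw0, w0Rw1, w0Rw2, w1Rw0, w1Rw1, w1Rw3, w2Rw0, w2Rw2, w3Rw1, w3Rw3
Branch closes: b and not b both at w3.
All branches of the negation close; one closing branch shown above.

Valid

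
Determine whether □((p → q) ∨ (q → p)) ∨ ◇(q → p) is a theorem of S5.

Valid

Tableau for the negation ¬(□((p → q) ∨ (q → p)) ∨ ◇(q → p)):
1. ¬(□((p → q) ∨ (q → p)) ∨ ◇(q → p)), 0
2. ¬□((p → q) ∨ (q → p)), 0
3. ¬◇(q → p), 0
4. ¬(q → p), 0
5. q, 0
6. ¬p, 0
7. ¬((p → q) ∨ (q → p)), 1
8. ¬(p → q), 1
9. ¬(q → p), 1
10. p, 1
11. ¬q, 1
12. q, 1
13. ¬p, 1
Accessibility: 0R0, 0R1, 1R0, 1R1
Branch closes: q and ¬q both at 1.
All branches of the negation close; one closing branch shown above.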